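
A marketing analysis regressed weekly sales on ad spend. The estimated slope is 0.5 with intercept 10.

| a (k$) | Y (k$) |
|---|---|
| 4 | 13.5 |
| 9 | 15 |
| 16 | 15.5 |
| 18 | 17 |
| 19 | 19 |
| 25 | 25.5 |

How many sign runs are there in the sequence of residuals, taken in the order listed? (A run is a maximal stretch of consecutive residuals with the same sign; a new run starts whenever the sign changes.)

3 runs

a=4: ŷ = 10 + 0.5·4 = 12; r = 13.5 − 12 = 1.5
a=9: ŷ = 10 + 0.5·9 = 14.5; r = 15 − 14.5 = 0.5
a=16: ŷ = 10 + 0.5·16 = 18; r = 15.5 − 18 = -2.5
a=18: ŷ = 10 + 0.5·18 = 19; r = 17 − 19 = -2
a=19: ŷ = 10 + 0.5·19 = 19.5; r = 19 − 19.5 = -0.5
a=25: ŷ = 10 + 0.5·25 = 22.5; r = 25.5 − 22.5 = 3
Signs: + + − − − +
Runs: +×2, −×3, +×1 → 3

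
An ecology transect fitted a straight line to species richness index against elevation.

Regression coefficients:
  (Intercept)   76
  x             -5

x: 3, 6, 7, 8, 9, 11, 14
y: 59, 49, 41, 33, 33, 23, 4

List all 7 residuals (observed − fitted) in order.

x=3: ŷ = 76 − 5·3 = 61; r = 59 − 61 = -2
x=6: ŷ = 76 − 5·6 = 46; r = 49 − 46 = 3
x=7: ŷ = 76 − 5·7 = 41; r = 41 − 41 = 0
x=8: ŷ = 76 − 5·8 = 36; r = 33 − 36 = -3
x=9: ŷ = 76 − 5·9 = 31; r = 33 − 31 = 2
x=11: ŷ = 76 − 5·11 = 21; r = 23 − 21 = 2
x=14: ŷ = 76 − 5·14 = 6; r = 4 − 6 = -2

-2, 3, 0, -3, 2, 2, -2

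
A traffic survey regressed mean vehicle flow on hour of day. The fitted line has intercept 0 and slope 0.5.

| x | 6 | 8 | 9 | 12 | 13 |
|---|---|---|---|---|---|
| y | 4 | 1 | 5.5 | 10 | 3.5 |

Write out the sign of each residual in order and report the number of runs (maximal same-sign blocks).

4 runs

x=6: ŷ = 0.5·6 = 3; e = 4 − 3 = 1
x=8: ŷ = 0.5·8 = 4; e = 1 − 4 = -3
x=9: ŷ = 0.5·9 = 4.5; e = 5.5 − 4.5 = 1
x=12: ŷ = 0.5·12 = 6; e = 10 − 6 = 4
x=13: ŷ = 0.5·13 = 6.5; e = 3.5 − 6.5 = -3
Signs: + − + + −
Runs: +×1, −×1, +×2, −×1 → 4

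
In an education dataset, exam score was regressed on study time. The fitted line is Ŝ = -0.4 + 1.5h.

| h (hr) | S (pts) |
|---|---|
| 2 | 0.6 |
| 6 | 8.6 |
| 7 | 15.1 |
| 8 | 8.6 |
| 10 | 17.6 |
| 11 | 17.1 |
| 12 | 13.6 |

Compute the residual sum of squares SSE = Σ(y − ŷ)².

h=2: Ŝ = -0.4 + 1.5·2 = 2.6; e = 0.6 − 2.6 = -2
h=6: Ŝ = -0.4 + 1.5·6 = 8.6; e = 8.6 − 8.6 = 0
h=7: Ŝ = -0.4 + 1.5·7 = 10.1; e = 15.1 − 10.1 = 5
h=8: Ŝ = -0.4 + 1.5·8 = 11.6; e = 8.6 − 11.6 = -3
h=10: Ŝ = -0.4 + 1.5·10 = 14.6; e = 17.6 − 14.6 = 3
h=11: Ŝ = -0.4 + 1.5·11 = 16.1; e = 17.1 − 16.1 = 1
h=12: Ŝ = -0.4 + 1.5·12 = 17.6; e = 13.6 − 17.6 = -4
SSE = 4 + 0 + 25 + 9 + 9 + 1 + 16 = 64

SSE = 64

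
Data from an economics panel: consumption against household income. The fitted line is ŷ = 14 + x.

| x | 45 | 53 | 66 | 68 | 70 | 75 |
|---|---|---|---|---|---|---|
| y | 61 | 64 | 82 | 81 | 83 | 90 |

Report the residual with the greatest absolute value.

e = -3

x=45: ŷ = 14 + 45 = 59; e = 61 − 59 = 2
x=53: ŷ = 14 + 53 = 67; e = 64 − 67 = -3
x=66: ŷ = 14 + 66 = 80; e = 82 − 80 = 2
x=68: ŷ = 14 + 68 = 82; e = 81 − 82 = -1
x=70: ŷ = 14 + 70 = 84; e = 83 − 84 = -1
x=75: ŷ = 14 + 75 = 89; e = 90 − 89 = 1
Largest |e| is 3 at x = 53, residual -3.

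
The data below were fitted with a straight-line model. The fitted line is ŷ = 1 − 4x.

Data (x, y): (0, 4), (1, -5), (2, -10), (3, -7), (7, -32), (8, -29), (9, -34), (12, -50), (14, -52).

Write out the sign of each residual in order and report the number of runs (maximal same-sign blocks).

7 runs

x=0: ŷ = 1 − 4·0 = 1; e = 4 − 1 = 3
x=1: ŷ = 1 − 4·1 = -3; e = -5 − (-3) = -2
x=2: ŷ = 1 − 4·2 = -7; e = -10 − (-7) = -3
x=3: ŷ = 1 − 4·3 = -11; e = -7 − (-11) = 4
x=7: ŷ = 1 − 4·7 = -27; e = -32 − (-27) = -5
x=8: ŷ = 1 − 4·8 = -31; e = -29 − (-31) = 2
x=9: ŷ = 1 − 4·9 = -35; e = -34 − (-35) = 1
x=12: ŷ = 1 − 4·12 = -47; e = -50 − (-47) = -3
x=14: ŷ = 1 − 4·14 = -55; e = -52 − (-55) = 3
Signs: + − − + − + + − +
Runs: +×1, −×2, +×1, −×1, +×2, −×1, +×1 → 7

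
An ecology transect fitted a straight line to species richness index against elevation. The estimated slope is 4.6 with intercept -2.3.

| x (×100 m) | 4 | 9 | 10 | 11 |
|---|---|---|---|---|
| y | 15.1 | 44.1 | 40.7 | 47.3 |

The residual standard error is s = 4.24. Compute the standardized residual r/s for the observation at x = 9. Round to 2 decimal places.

1.18

ŷ = -2.3 + 4.6·9 = 39.1
r = 44.1 − 39.1 = 5
r/s = 5 / 4.24 = 1.18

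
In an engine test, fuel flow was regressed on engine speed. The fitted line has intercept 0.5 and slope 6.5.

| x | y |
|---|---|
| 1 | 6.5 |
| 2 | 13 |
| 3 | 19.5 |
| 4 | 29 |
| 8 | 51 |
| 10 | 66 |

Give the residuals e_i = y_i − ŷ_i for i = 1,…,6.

x=1: ŷ = 0.5 + 6.5·1 = 7; e = 6.5 − 7 = -0.5
x=2: ŷ = 0.5 + 6.5·2 = 13.5; e = 13 − 13.5 = -0.5
x=3: ŷ = 0.5 + 6.5·3 = 20; e = 19.5 − 20 = -0.5
x=4: ŷ = 0.5 + 6.5·4 = 26.5; e = 29 − 26.5 = 2.5
x=8: ŷ = 0.5 + 6.5·8 = 52.5; e = 51 − 52.5 = -1.5
x=10: ŷ = 0.5 + 6.5·10 = 65.5; e = 66 − 65.5 = 0.5

-0.5, -0.5, -0.5, 2.5, -1.5, 0.5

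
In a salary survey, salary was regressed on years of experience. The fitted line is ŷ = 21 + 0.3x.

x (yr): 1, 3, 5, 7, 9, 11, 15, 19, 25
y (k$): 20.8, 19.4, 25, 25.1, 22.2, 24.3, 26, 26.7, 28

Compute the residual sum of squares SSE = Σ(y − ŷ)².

SSE = 19.5

x=1: ŷ = 21 + 0.3·1 = 21.3; r = 20.8 − 21.3 = -0.5
x=3: ŷ = 21 + 0.3·3 = 21.9; r = 19.4 − 21.9 = -2.5
x=5: ŷ = 21 + 0.3·5 = 22.5; r = 25 − 22.5 = 2.5
x=7: ŷ = 21 + 0.3·7 = 23.1; r = 25.1 − 23.1 = 2
x=9: ŷ = 21 + 0.3·9 = 23.7; r = 22.2 − 23.7 = -1.5
x=11: ŷ = 21 + 0.3·11 = 24.3; r = 24.3 − 24.3 = 0
x=15: ŷ = 21 + 0.3·15 = 25.5; r = 26 − 25.5 = 0.5
x=19: ŷ = 21 + 0.3·19 = 26.7; r = 26.7 − 26.7 = 0
x=25: ŷ = 21 + 0.3·25 = 28.5; r = 28 − 28.5 = -0.5
SSE = 0.25 + 6.25 + 6.25 + 4 + 2.25 + 0 + 0.25 + 0 + 0.25 = 19.5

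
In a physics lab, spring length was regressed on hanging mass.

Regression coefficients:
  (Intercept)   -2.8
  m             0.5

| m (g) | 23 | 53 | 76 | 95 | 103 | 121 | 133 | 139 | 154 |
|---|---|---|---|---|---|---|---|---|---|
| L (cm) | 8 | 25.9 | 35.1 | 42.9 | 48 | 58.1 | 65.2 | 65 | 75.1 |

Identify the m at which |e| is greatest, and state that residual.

m = 53, e = 2.2

m=23: ŷ = -2.8 + 0.5·23 = 8.7; e = 8 − 8.7 = -0.7
m=53: ŷ = -2.8 + 0.5·53 = 23.7; e = 25.9 − 23.7 = 2.2
m=76: ŷ = -2.8 + 0.5·76 = 35.2; e = 35.1 − 35.2 = -0.1
m=95: ŷ = -2.8 + 0.5·95 = 44.7; e = 42.9 − 44.7 = -1.8
m=103: ŷ = -2.8 + 0.5·103 = 48.7; e = 48 − 48.7 = -0.7
m=121: ŷ = -2.8 + 0.5·121 = 57.7; e = 58.1 − 57.7 = 0.4
m=133: ŷ = -2.8 + 0.5·133 = 63.7; e = 65.2 − 63.7 = 1.5
m=139: ŷ = -2.8 + 0.5·139 = 66.7; e = 65 − 66.7 = -1.7
m=154: ŷ = -2.8 + 0.5·154 = 74.2; e = 75.1 − 74.2 = 0.9
Largest |e| is 2.2 at m = 53, residual 2.2.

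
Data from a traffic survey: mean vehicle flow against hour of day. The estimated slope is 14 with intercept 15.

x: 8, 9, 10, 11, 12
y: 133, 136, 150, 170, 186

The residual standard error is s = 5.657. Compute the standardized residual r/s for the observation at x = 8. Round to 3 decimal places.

1.061

ŷ = 15 + 14·8 = 127
r = 133 − 127 = 6
r/s = 6 / 5.657 = 1.061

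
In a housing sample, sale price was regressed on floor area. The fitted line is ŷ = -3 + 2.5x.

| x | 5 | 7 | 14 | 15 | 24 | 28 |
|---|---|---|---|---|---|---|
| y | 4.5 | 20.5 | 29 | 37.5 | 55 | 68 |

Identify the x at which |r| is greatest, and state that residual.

x=5: ŷ = -3 + 2.5·5 = 9.5; r = 4.5 − 9.5 = -5
x=7: ŷ = -3 + 2.5·7 = 14.5; r = 20.5 − 14.5 = 6
x=14: ŷ = -3 + 2.5·14 = 32; r = 29 − 32 = -3
x=15: ŷ = -3 + 2.5·15 = 34.5; r = 37.5 − 34.5 = 3
x=24: ŷ = -3 + 2.5·24 = 57; r = 55 − 57 = -2
x=28: ŷ = -3 + 2.5·28 = 67; r = 68 − 67 = 1
Largest |r| is 6 at x = 7, residual 6.

x = 7, r = 6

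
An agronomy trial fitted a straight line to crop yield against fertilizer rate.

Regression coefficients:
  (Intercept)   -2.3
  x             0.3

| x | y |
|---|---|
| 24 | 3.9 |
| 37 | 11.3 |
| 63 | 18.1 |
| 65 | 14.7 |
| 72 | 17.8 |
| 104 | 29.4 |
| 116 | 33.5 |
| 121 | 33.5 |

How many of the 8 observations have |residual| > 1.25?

4

x=24: ŷ = -2.3 + 0.3·24 = 4.9; r = 3.9 − 4.9 = -1
x=37: ŷ = -2.3 + 0.3·37 = 8.8; r = 11.3 − 8.8 = 2.5
x=63: ŷ = -2.3 + 0.3·63 = 16.6; r = 18.1 − 16.6 = 1.5
x=65: ŷ = -2.3 + 0.3·65 = 17.2; r = 14.7 − 17.2 = -2.5
x=72: ŷ = -2.3 + 0.3·72 = 19.3; r = 17.8 − 19.3 = -1.5
x=104: ŷ = -2.3 + 0.3·104 = 28.9; r = 29.4 − 28.9 = 0.5
x=116: ŷ = -2.3 + 0.3·116 = 32.5; r = 33.5 − 32.5 = 1
x=121: ŷ = -2.3 + 0.3·121 = 34; r = 33.5 − 34 = -0.5
|r| > 1.25: x=37 (|r|=2.5), x=63 (|r|=1.5), x=65 (|r|=2.5), x=72 (|r|=1.5) → 4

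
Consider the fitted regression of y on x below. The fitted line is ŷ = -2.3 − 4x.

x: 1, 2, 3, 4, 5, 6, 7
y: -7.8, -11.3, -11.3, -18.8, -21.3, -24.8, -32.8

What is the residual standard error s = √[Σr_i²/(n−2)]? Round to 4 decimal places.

x=1: ŷ = -2.3 − 4·1 = -6.3; r = -7.8 − (-6.3) = -1.5
x=2: ŷ = -2.3 − 4·2 = -10.3; r = -11.3 − (-10.3) = -1
x=3: ŷ = -2.3 − 4·3 = -14.3; r = -11.3 − (-14.3) = 3
x=4: ŷ = -2.3 − 4·4 = -18.3; r = -18.8 − (-18.3) = -0.5
x=5: ŷ = -2.3 − 4·5 = -22.3; r = -21.3 − (-22.3) = 1
x=6: ŷ = -2.3 − 4·6 = -26.3; r = -24.8 − (-26.3) = 1.5
x=7: ŷ = -2.3 − 4·7 = -30.3; r = -32.8 − (-30.3) = -2.5
SSE = 2.25 + 1 + 9 + 0.25 + 1 + 2.25 + 6.25 = 22
s = √(22/5) = √4.4 ≈ 2.0976

s = 2.0976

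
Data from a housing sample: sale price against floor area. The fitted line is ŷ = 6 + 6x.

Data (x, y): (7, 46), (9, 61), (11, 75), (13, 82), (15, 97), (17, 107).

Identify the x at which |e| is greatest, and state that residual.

x=7: ŷ = 6 + 6·7 = 48; e = 46 − 48 = -2
x=9: ŷ = 6 + 6·9 = 60; e = 61 − 60 = 1
x=11: ŷ = 6 + 6·11 = 72; e = 75 − 72 = 3
x=13: ŷ = 6 + 6·13 = 84; e = 82 − 84 = -2
x=15: ŷ = 6 + 6·15 = 96; e = 97 − 96 = 1
x=17: ŷ = 6 + 6·17 = 108; e = 107 − 108 = -1
Largest |e| is 3 at x = 11, residual 3.

x = 11, e = 3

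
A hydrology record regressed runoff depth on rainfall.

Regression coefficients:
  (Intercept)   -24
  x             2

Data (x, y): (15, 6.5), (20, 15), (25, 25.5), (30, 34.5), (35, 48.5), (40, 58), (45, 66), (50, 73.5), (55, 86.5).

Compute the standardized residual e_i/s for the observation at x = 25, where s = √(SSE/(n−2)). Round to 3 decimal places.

x=15: ŷ = -24 + 2·15 = 6; e = 6.5 − 6 = 0.5
x=20: ŷ = -24 + 2·20 = 16; e = 15 − 16 = -1
x=25: ŷ = -24 + 2·25 = 26; e = 25.5 − 26 = -0.5
x=30: ŷ = -24 + 2·30 = 36; e = 34.5 − 36 = -1.5
x=35: ŷ = -24 + 2·35 = 46; e = 48.5 − 46 = 2.5
x=40: ŷ = -24 + 2·40 = 56; e = 58 − 56 = 2
x=45: ŷ = -24 + 2·45 = 66; e = 66 − 66 = 0
x=50: ŷ = -24 + 2·50 = 76; e = 73.5 − 76 = -2.5
x=55: ŷ = -24 + 2·55 = 86; e = 86.5 − 86 = 0.5
SSE = 0.25 + 1 + 0.25 + 2.25 + 6.25 + 4 + 0 + 6.25 + 0.25 = 20.5
s = √(20.5/7) = 1.71131
e/s = -0.5 / 1.71131 = -0.292

-0.292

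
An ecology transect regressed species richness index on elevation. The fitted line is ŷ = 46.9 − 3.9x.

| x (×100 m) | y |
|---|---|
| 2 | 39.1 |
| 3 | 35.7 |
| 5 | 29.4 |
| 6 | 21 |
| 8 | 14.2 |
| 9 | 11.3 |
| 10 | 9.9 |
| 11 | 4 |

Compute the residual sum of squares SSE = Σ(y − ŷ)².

SSE = 17

x=2: ŷ = 46.9 − 3.9·2 = 39.1; e = 39.1 − 39.1 = 0
x=3: ŷ = 46.9 − 3.9·3 = 35.2; e = 35.7 − 35.2 = 0.5
x=5: ŷ = 46.9 − 3.9·5 = 27.4; e = 29.4 − 27.4 = 2
x=6: ŷ = 46.9 − 3.9·6 = 23.5; e = 21 − 23.5 = -2.5
x=8: ŷ = 46.9 − 3.9·8 = 15.7; e = 14.2 − 15.7 = -1.5
x=9: ŷ = 46.9 − 3.9·9 = 11.8; e = 11.3 − 11.8 = -0.5
x=10: ŷ = 46.9 − 3.9·10 = 7.9; e = 9.9 − 7.9 = 2
x=11: ŷ = 46.9 − 3.9·11 = 4; e = 4 − 4 = 0
SSE = 0 + 0.25 + 4 + 6.25 + 2.25 + 0.25 + 4 + 0 = 17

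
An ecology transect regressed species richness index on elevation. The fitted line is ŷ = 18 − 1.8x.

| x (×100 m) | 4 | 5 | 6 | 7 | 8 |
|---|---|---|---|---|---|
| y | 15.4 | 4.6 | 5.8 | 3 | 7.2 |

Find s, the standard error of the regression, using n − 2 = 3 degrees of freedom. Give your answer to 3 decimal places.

s = 4.517

x=4: ŷ = 18 − 1.8·4 = 10.8; e = 15.4 − 10.8 = 4.6
x=5: ŷ = 18 − 1.8·5 = 9; e = 4.6 − 9 = -4.4
x=6: ŷ = 18 − 1.8·6 = 7.2; e = 5.8 − 7.2 = -1.4
x=7: ŷ = 18 − 1.8·7 = 5.4; e = 3 − 5.4 = -2.4
x=8: ŷ = 18 − 1.8·8 = 3.6; e = 7.2 − 3.6 = 3.6
SSE = 21.16 + 19.36 + 1.96 + 5.76 + 12.96 = 61.2
s = √(61.2/3) = √20.4 ≈ 4.517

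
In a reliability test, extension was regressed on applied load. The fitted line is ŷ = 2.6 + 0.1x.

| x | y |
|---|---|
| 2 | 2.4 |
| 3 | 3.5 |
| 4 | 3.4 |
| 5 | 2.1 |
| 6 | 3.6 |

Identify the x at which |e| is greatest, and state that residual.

x=2: ŷ = 2.6 + 0.1·2 = 2.8; e = 2.4 − 2.8 = -0.4
x=3: ŷ = 2.6 + 0.1·3 = 2.9; e = 3.5 − 2.9 = 0.6
x=4: ŷ = 2.6 + 0.1·4 = 3; e = 3.4 − 3 = 0.4
x=5: ŷ = 2.6 + 0.1·5 = 3.1; e = 2.1 − 3.1 = -1
x=6: ŷ = 2.6 + 0.1·6 = 3.2; e = 3.6 − 3.2 = 0.4
Largest |e| is 1 at x = 5, residual -1.

x = 5, e = -1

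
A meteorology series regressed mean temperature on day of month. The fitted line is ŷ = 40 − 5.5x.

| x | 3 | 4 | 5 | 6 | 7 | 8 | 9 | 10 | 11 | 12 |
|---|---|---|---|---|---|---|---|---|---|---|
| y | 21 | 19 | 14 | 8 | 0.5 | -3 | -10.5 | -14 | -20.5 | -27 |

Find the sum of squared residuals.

SSE = 15.5

x=3: ŷ = 40 − 5.5·3 = 23.5; e = 21 − 23.5 = -2.5
x=4: ŷ = 40 − 5.5·4 = 18; e = 19 − 18 = 1
x=5: ŷ = 40 − 5.5·5 = 12.5; e = 14 − 12.5 = 1.5
x=6: ŷ = 40 − 5.5·6 = 7; e = 8 − 7 = 1
x=7: ŷ = 40 − 5.5·7 = 1.5; e = 0.5 − 1.5 = -1
x=8: ŷ = 40 − 5.5·8 = -4; e = -3 − (-4) = 1
x=9: ŷ = 40 − 5.5·9 = -9.5; e = -10.5 − (-9.5) = -1
x=10: ŷ = 40 − 5.5·10 = -15; e = -14 − (-15) = 1
x=11: ŷ = 40 − 5.5·11 = -20.5; e = -20.5 − (-20.5) = 0
x=12: ŷ = 40 − 5.5·12 = -26; e = -27 − (-26) = -1
SSE = 6.25 + 1 + 2.25 + 1 + 1 + 1 + 1 + 1 + 0 + 1 = 15.5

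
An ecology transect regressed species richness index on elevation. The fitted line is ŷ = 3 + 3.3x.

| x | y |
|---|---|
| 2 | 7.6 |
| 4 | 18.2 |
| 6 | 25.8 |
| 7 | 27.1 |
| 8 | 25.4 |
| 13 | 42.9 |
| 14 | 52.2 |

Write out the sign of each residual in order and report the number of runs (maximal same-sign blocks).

4 runs

x=2: ŷ = 3 + 3.3·2 = 9.6; e = 7.6 − 9.6 = -2
x=4: ŷ = 3 + 3.3·4 = 16.2; e = 18.2 − 16.2 = 2
x=6: ŷ = 3 + 3.3·6 = 22.8; e = 25.8 − 22.8 = 3
x=7: ŷ = 3 + 3.3·7 = 26.1; e = 27.1 − 26.1 = 1
x=8: ŷ = 3 + 3.3·8 = 29.4; e = 25.4 − 29.4 = -4
x=13: ŷ = 3 + 3.3·13 = 45.9; e = 42.9 − 45.9 = -3
x=14: ŷ = 3 + 3.3·14 = 49.2; e = 52.2 − 49.2 = 3
Signs: − + + + − − +
Runs: −×1, +×3, −×2, +×1 → 4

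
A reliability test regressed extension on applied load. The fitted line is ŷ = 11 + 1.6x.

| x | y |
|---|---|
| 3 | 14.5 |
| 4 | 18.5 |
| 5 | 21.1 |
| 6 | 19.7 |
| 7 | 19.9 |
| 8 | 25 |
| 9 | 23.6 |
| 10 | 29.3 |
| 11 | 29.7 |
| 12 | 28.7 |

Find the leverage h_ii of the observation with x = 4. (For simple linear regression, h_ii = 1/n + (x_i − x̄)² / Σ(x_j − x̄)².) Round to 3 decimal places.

h = 0.248

x̄ = (3 + 4 + 5 + 6 + 7 + 8 + 9 + 10 + 11 + 12)/10 = 7.5
Σ(x − x̄)² = 20.25 + 12.25 + 6.25 + 2.25 + 0.25 + 0.25 + 2.25 + 6.25 + 12.25 + 20.25 = 82.5
h = 1/10 + (-3.5)²/82.5 = 0.1 + 0.148485 = 0.248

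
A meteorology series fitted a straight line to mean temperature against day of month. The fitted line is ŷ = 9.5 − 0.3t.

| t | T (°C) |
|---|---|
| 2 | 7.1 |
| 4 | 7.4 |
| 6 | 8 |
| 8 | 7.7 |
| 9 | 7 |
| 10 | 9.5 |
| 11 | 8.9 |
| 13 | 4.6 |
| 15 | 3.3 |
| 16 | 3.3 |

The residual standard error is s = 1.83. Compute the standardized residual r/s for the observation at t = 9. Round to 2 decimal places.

ŷ = 9.5 − 0.3·9 = 6.8
r = 7 − 6.8 = 0.2
r/s = 0.2 / 1.83 = 0.11

0.11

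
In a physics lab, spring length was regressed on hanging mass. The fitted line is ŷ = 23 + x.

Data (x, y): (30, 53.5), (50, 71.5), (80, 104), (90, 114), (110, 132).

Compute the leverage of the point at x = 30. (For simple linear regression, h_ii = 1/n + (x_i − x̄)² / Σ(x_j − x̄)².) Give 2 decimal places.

h = 0.63

x̄ = (30 + 50 + 80 + 90 + 110)/5 = 72
Σ(x − x̄)² = 1764 + 484 + 64 + 324 + 1444 = 4080
h = 1/5 + (-42)²/4080 = 0.2 + 0.432353 = 0.63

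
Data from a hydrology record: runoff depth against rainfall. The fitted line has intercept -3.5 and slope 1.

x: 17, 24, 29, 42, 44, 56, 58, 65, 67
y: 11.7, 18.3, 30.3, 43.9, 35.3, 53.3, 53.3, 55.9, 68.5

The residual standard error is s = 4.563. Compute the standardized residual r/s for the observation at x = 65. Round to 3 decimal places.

ŷ = -3.5 + 65 = 61.5
r = 55.9 − 61.5 = -5.6
r/s = -5.6 / 4.563 = -1.227

-1.227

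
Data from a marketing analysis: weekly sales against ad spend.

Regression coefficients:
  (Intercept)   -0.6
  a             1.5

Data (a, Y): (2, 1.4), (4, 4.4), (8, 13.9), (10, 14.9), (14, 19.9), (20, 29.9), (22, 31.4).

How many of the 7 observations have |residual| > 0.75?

4

a=2: ŷ = -0.6 + 1.5·2 = 2.4; e = 1.4 − 2.4 = -1
a=4: ŷ = -0.6 + 1.5·4 = 5.4; e = 4.4 − 5.4 = -1
a=8: ŷ = -0.6 + 1.5·8 = 11.4; e = 13.9 − 11.4 = 2.5
a=10: ŷ = -0.6 + 1.5·10 = 14.4; e = 14.9 − 14.4 = 0.5
a=14: ŷ = -0.6 + 1.5·14 = 20.4; e = 19.9 − 20.4 = -0.5
a=20: ŷ = -0.6 + 1.5·20 = 29.4; e = 29.9 − 29.4 = 0.5
a=22: ŷ = -0.6 + 1.5·22 = 32.4; e = 31.4 − 32.4 = -1
|e| > 0.75: a=2 (|e|=1), a=4 (|e|=1), a=8 (|e|=2.5), a=22 (|e|=1) → 4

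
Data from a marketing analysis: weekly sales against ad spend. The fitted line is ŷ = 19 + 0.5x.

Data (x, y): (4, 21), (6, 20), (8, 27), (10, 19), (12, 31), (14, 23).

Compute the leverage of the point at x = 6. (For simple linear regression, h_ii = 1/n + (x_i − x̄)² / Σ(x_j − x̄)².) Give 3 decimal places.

x̄ = (4 + 6 + 8 + 10 + 12 + 14)/6 = 9
Σ(x − x̄)² = 25 + 9 + 1 + 1 + 9 + 25 = 70
h = 1/6 + (-3)²/70 = 0.166667 + 0.128571 = 0.295

h = 0.295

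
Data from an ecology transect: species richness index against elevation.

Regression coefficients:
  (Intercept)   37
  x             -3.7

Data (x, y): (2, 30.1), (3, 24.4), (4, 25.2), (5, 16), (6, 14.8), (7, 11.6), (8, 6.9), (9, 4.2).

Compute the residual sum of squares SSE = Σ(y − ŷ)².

SSE = 18.5

x=2: ŷ = 37 − 3.7·2 = 29.6; e = 30.1 − 29.6 = 0.5
x=3: ŷ = 37 − 3.7·3 = 25.9; e = 24.4 − 25.9 = -1.5
x=4: ŷ = 37 − 3.7·4 = 22.2; e = 25.2 − 22.2 = 3
x=5: ŷ = 37 − 3.7·5 = 18.5; e = 16 − 18.5 = -2.5
x=6: ŷ = 37 − 3.7·6 = 14.8; e = 14.8 − 14.8 = 0
x=7: ŷ = 37 − 3.7·7 = 11.1; e = 11.6 − 11.1 = 0.5
x=8: ŷ = 37 − 3.7·8 = 7.4; e = 6.9 − 7.4 = -0.5
x=9: ŷ = 37 − 3.7·9 = 3.7; e = 4.2 − 3.7 = 0.5
SSE = 0.25 + 2.25 + 9 + 6.25 + 0 + 0.25 + 0.25 + 0.25 = 18.5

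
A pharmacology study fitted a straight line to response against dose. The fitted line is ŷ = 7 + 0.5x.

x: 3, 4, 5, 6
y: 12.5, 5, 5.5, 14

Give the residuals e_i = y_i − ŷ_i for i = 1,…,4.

x=3: ŷ = 7 + 0.5·3 = 8.5; e = 12.5 − 8.5 = 4
x=4: ŷ = 7 + 0.5·4 = 9; e = 5 − 9 = -4
x=5: ŷ = 7 + 0.5·5 = 9.5; e = 5.5 − 9.5 = -4
x=6: ŷ = 7 + 0.5·6 = 10; e = 14 − 10 = 4

4, -4, -4, 4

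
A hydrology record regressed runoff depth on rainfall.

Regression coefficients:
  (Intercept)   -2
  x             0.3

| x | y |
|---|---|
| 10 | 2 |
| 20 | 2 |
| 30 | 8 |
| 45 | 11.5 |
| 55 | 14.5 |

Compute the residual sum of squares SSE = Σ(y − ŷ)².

SSE = 6

x=10: ŷ = -2 + 0.3·10 = 1; e = 2 − 1 = 1
x=20: ŷ = -2 + 0.3·20 = 4; e = 2 − 4 = -2
x=30: ŷ = -2 + 0.3·30 = 7; e = 8 − 7 = 1
x=45: ŷ = -2 + 0.3·45 = 11.5; e = 11.5 − 11.5 = 0
x=55: ŷ = -2 + 0.3·55 = 14.5; e = 14.5 − 14.5 = 0
SSE = 1 + 4 + 1 + 0 + 0 = 6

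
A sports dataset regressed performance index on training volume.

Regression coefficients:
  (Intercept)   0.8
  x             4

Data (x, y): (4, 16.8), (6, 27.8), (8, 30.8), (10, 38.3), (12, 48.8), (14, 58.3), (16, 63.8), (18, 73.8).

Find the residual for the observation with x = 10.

e = -2.5

ŷ = 0.8 + 4·10 = 40.8
e = 38.3 − 40.8 = -2.5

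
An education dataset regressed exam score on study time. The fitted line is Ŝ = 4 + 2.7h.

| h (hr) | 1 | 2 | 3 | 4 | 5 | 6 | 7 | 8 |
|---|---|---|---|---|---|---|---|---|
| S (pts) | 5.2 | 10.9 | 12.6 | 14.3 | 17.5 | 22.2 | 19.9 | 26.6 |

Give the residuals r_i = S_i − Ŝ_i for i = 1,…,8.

h=1: Ŝ = 4 + 2.7·1 = 6.7; r = 5.2 − 6.7 = -1.5
h=2: Ŝ = 4 + 2.7·2 = 9.4; r = 10.9 − 9.4 = 1.5
h=3: Ŝ = 4 + 2.7·3 = 12.1; r = 12.6 − 12.1 = 0.5
h=4: Ŝ = 4 + 2.7·4 = 14.8; r = 14.3 − 14.8 = -0.5
h=5: Ŝ = 4 + 2.7·5 = 17.5; r = 17.5 − 17.5 = 0
h=6: Ŝ = 4 + 2.7·6 = 20.2; r = 22.2 − 20.2 = 2
h=7: Ŝ = 4 + 2.7·7 = 22.9; r = 19.9 − 22.9 = -3
h=8: Ŝ = 4 + 2.7·8 = 25.6; r = 26.6 − 25.6 = 1

-1.5, 1.5, 0.5, -0.5, 0, 2, -3, 1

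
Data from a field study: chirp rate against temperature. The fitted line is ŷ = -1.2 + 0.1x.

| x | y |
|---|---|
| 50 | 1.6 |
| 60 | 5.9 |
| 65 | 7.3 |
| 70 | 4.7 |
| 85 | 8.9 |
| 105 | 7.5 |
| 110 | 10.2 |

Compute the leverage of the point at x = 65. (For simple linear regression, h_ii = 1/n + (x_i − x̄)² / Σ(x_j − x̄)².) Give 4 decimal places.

h = 0.1955

x̄ = (50 + 60 + 65 + 70 + 85 + 105 + 110)/7 = 77.8571
Σ(x − x̄)² = 776.02 + 318.878 + 165.306 + 61.7347 + 51.0204 + 736.735 + 1033.16 = 3142.86
h = 1/7 + (-12.8571)²/3142.86 = 0.142857 + 0.0525974 = 0.1955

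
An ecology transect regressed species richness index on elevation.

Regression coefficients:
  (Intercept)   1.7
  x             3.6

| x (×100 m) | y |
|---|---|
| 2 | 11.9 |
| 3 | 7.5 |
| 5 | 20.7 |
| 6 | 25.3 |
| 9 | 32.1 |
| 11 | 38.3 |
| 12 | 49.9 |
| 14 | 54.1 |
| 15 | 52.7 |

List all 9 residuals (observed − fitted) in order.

x=2: ŷ = 1.7 + 3.6·2 = 8.9; e = 11.9 − 8.9 = 3
x=3: ŷ = 1.7 + 3.6·3 = 12.5; e = 7.5 − 12.5 = -5
x=5: ŷ = 1.7 + 3.6·5 = 19.7; e = 20.7 − 19.7 = 1
x=6: ŷ = 1.7 + 3.6·6 = 23.3; e = 25.3 − 23.3 = 2
x=9: ŷ = 1.7 + 3.6·9 = 34.1; e = 32.1 − 34.1 = -2
x=11: ŷ = 1.7 + 3.6·11 = 41.3; e = 38.3 − 41.3 = -3
x=12: ŷ = 1.7 + 3.6·12 = 44.9; e = 49.9 − 44.9 = 5
x=14: ŷ = 1.7 + 3.6·14 = 52.1; e = 54.1 − 52.1 = 2
x=15: ŷ = 1.7 + 3.6·15 = 55.7; e = 52.7 − 55.7 = -3

3, -5, 1, 2, -2, -3, 5, 2, -3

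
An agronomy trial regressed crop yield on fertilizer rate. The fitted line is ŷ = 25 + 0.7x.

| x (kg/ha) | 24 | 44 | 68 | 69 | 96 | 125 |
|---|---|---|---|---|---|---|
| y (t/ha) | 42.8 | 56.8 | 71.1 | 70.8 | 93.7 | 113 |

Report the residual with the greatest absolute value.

r = -2.5

x=24: ŷ = 25 + 0.7·24 = 41.8; r = 42.8 − 41.8 = 1
x=44: ŷ = 25 + 0.7·44 = 55.8; r = 56.8 − 55.8 = 1
x=68: ŷ = 25 + 0.7·68 = 72.6; r = 71.1 − 72.6 = -1.5
x=69: ŷ = 25 + 0.7·69 = 73.3; r = 70.8 − 73.3 = -2.5
x=96: ŷ = 25 + 0.7·96 = 92.2; r = 93.7 − 92.2 = 1.5
x=125: ŷ = 25 + 0.7·125 = 112.5; r = 113 − 112.5 = 0.5
Largest |r| is 2.5 at x = 69, residual -2.5.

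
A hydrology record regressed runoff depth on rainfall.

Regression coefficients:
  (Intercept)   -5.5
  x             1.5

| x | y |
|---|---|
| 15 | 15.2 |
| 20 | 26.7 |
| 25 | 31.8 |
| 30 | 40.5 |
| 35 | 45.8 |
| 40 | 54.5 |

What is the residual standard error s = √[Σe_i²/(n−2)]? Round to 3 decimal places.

x=15: ŷ = -5.5 + 1.5·15 = 17; e = 15.2 − 17 = -1.8
x=20: ŷ = -5.5 + 1.5·20 = 24.5; e = 26.7 − 24.5 = 2.2
x=25: ŷ = -5.5 + 1.5·25 = 32; e = 31.8 − 32 = -0.2
x=30: ŷ = -5.5 + 1.5·30 = 39.5; e = 40.5 − 39.5 = 1
x=35: ŷ = -5.5 + 1.5·35 = 47; e = 45.8 − 47 = -1.2
x=40: ŷ = -5.5 + 1.5·40 = 54.5; e = 54.5 − 54.5 = 0
SSE = 3.24 + 4.84 + 0.04 + 1 + 1.44 + 0 = 10.56
s = √(10.56/4) = √2.64 ≈ 1.625

s = 1.625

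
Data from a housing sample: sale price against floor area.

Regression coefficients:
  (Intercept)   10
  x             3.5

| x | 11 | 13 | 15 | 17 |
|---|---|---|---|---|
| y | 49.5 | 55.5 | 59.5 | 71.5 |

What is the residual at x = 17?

e = 2

ŷ = 10 + 3.5·17 = 69.5
e = 71.5 − 69.5 = 2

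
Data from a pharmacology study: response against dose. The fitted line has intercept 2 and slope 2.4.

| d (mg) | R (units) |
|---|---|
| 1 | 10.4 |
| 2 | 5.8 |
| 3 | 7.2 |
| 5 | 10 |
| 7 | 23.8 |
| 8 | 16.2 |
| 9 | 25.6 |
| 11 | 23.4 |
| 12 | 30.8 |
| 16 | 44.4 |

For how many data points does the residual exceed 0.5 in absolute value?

9

d=1: ŷ = 2 + 2.4·1 = 4.4; e = 10.4 − 4.4 = 6
d=2: ŷ = 2 + 2.4·2 = 6.8; e = 5.8 − 6.8 = -1
d=3: ŷ = 2 + 2.4·3 = 9.2; e = 7.2 − 9.2 = -2
d=5: ŷ = 2 + 2.4·5 = 14; e = 10 − 14 = -4
d=7: ŷ = 2 + 2.4·7 = 18.8; e = 23.8 − 18.8 = 5
d=8: ŷ = 2 + 2.4·8 = 21.2; e = 16.2 − 21.2 = -5
d=9: ŷ = 2 + 2.4·9 = 23.6; e = 25.6 − 23.6 = 2
d=11: ŷ = 2 + 2.4·11 = 28.4; e = 23.4 − 28.4 = -5
d=12: ŷ = 2 + 2.4·12 = 30.8; e = 30.8 − 30.8 = 0
d=16: ŷ = 2 + 2.4·16 = 40.4; e = 44.4 − 40.4 = 4
|e| > 0.5: d=1 (|e|=6), d=2 (|e|=1), d=3 (|e|=2), d=5 (|e|=4), d=7 (|e|=5), d=8 (|e|=5), d=9 (|e|=2), d=11 (|e|=5), d=16 (|e|=4) → 9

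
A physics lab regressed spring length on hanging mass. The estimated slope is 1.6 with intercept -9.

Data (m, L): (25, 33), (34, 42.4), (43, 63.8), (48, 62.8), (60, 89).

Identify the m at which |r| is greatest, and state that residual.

m=25: L̂ = -9 + 1.6·25 = 31; r = 33 − 31 = 2
m=34: L̂ = -9 + 1.6·34 = 45.4; r = 42.4 − 45.4 = -3
m=43: L̂ = -9 + 1.6·43 = 59.8; r = 63.8 − 59.8 = 4
m=48: L̂ = -9 + 1.6·48 = 67.8; r = 62.8 − 67.8 = -5
m=60: L̂ = -9 + 1.6·60 = 87; r = 89 − 87 = 2
Largest |r| is 5 at m = 48, residual -5.

m = 48, r = -5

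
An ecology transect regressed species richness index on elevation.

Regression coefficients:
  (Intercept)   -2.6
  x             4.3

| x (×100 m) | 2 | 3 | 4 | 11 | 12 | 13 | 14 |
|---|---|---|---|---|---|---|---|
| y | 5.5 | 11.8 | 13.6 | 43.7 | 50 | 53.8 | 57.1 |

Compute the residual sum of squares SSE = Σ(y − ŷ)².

x=2: ŷ = -2.6 + 4.3·2 = 6; e = 5.5 − 6 = -0.5
x=3: ŷ = -2.6 + 4.3·3 = 10.3; e = 11.8 − 10.3 = 1.5
x=4: ŷ = -2.6 + 4.3·4 = 14.6; e = 13.6 − 14.6 = -1
x=11: ŷ = -2.6 + 4.3·11 = 44.7; e = 43.7 − 44.7 = -1
x=12: ŷ = -2.6 + 4.3·12 = 49; e = 50 − 49 = 1
x=13: ŷ = -2.6 + 4.3·13 = 53.3; e = 53.8 − 53.3 = 0.5
x=14: ŷ = -2.6 + 4.3·14 = 57.6; e = 57.1 − 57.6 = -0.5
SSE = 0.25 + 2.25 + 1 + 1 + 1 + 0.25 + 0.25 = 6

SSE = 6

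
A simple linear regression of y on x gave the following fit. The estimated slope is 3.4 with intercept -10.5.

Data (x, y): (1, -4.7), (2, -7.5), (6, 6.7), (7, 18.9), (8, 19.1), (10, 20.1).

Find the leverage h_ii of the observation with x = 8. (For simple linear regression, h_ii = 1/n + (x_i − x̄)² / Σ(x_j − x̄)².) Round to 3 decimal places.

h = 0.255

x̄ = (1 + 2 + 6 + 7 + 8 + 10)/6 = 5.66667
Σ(x − x̄)² = 21.7778 + 13.4444 + 0.111111 + 1.77778 + 5.44444 + 18.7778 = 61.3333
h = 1/6 + (2.33333)²/61.3333 = 0.166667 + 0.0887681 = 0.255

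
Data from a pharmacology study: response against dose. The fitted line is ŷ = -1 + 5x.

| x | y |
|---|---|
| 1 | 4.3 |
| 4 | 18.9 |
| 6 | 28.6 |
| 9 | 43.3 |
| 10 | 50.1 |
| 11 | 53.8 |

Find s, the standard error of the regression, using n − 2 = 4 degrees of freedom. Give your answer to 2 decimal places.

x=1: ŷ = -1 + 5·1 = 4; r = 4.3 − 4 = 0.3
x=4: ŷ = -1 + 5·4 = 19; r = 18.9 − 19 = -0.1
x=6: ŷ = -1 + 5·6 = 29; r = 28.6 − 29 = -0.4
x=9: ŷ = -1 + 5·9 = 44; r = 43.3 − 44 = -0.7
x=10: ŷ = -1 + 5·10 = 49; r = 50.1 − 49 = 1.1
x=11: ŷ = -1 + 5·11 = 54; r = 53.8 − 54 = -0.2
SSE = 0.09 + 0.01 + 0.16 + 0.49 + 1.21 + 0.04 = 2
s = √(2/4) = √0.5 ≈ 0.71

s = 0.71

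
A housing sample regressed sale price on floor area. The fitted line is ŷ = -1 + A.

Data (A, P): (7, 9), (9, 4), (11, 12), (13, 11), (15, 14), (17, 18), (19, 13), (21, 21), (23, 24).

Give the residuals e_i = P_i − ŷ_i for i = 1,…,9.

3, -4, 2, -1, 0, 2, -5, 1, 2

A=7: ŷ = -1 + 7 = 6; e = 9 − 6 = 3
A=9: ŷ = -1 + 9 = 8; e = 4 − 8 = -4
A=11: ŷ = -1 + 11 = 10; e = 12 − 10 = 2
A=13: ŷ = -1 + 13 = 12; e = 11 − 12 = -1
A=15: ŷ = -1 + 15 = 14; e = 14 − 14 = 0
A=17: ŷ = -1 + 17 = 16; e = 18 − 16 = 2
A=19: ŷ = -1 + 19 = 18; e = 13 − 18 = -5
A=21: ŷ = -1 + 21 = 20; e = 21 − 20 = 1
A=23: ŷ = -1 + 23 = 22; e = 24 − 22 = 2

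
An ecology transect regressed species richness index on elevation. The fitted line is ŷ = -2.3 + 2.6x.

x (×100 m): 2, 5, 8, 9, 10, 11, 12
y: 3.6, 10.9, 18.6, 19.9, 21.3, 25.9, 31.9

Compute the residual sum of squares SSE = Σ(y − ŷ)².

x=2: ŷ = -2.3 + 2.6·2 = 2.9; e = 3.6 − 2.9 = 0.7
x=5: ŷ = -2.3 + 2.6·5 = 10.7; e = 10.9 − 10.7 = 0.2
x=8: ŷ = -2.3 + 2.6·8 = 18.5; e = 18.6 − 18.5 = 0.1
x=9: ŷ = -2.3 + 2.6·9 = 21.1; e = 19.9 − 21.1 = -1.2
x=10: ŷ = -2.3 + 2.6·10 = 23.7; e = 21.3 − 23.7 = -2.4
x=11: ŷ = -2.3 + 2.6·11 = 26.3; e = 25.9 − 26.3 = -0.4
x=12: ŷ = -2.3 + 2.6·12 = 28.9; e = 31.9 − 28.9 = 3
SSE = 0.49 + 0.04 + 0.01 + 1.44 + 5.76 + 0.16 + 9 = 16.9

SSE = 16.9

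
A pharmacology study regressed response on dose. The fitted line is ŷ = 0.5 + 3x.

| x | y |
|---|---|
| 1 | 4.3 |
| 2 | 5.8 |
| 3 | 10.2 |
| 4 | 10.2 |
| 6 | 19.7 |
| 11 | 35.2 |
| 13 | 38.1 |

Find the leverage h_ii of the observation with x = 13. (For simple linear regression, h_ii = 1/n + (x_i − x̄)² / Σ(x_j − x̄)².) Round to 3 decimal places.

x̄ = (1 + 2 + 3 + 4 + 6 + 11 + 13)/7 = 5.71429
Σ(x − x̄)² = 22.2245 + 13.7959 + 7.36735 + 2.93878 + 0.0816327 + 27.9388 + 53.0816 = 127.429
h = 1/7 + (7.28571)²/127.429 = 0.142857 + 0.41656 = 0.559

h = 0.559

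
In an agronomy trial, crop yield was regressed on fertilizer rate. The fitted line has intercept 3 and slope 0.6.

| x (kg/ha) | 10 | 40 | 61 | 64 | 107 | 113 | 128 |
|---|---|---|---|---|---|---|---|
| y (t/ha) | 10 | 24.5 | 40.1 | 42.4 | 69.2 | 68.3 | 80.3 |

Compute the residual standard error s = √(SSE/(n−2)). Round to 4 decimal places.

x=10: ŷ = 3 + 0.6·10 = 9; e = 10 − 9 = 1
x=40: ŷ = 3 + 0.6·40 = 27; e = 24.5 − 27 = -2.5
x=61: ŷ = 3 + 0.6·61 = 39.6; e = 40.1 − 39.6 = 0.5
x=64: ŷ = 3 + 0.6·64 = 41.4; e = 42.4 − 41.4 = 1
x=107: ŷ = 3 + 0.6·107 = 67.2; e = 69.2 − 67.2 = 2
x=113: ŷ = 3 + 0.6·113 = 70.8; e = 68.3 − 70.8 = -2.5
x=128: ŷ = 3 + 0.6·128 = 79.8; e = 80.3 − 79.8 = 0.5
SSE = 1 + 6.25 + 0.25 + 1 + 4 + 6.25 + 0.25 = 19
s = √(19/5) = √3.8 ≈ 1.9494

s = 1.9494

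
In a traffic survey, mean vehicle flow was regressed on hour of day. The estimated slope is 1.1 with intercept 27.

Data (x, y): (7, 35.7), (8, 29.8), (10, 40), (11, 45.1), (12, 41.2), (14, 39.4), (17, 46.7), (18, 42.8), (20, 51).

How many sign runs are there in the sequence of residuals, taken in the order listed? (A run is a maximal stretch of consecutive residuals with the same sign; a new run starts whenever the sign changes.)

x=7: ŷ = 27 + 1.1·7 = 34.7; e = 35.7 − 34.7 = 1
x=8: ŷ = 27 + 1.1·8 = 35.8; e = 29.8 − 35.8 = -6
x=10: ŷ = 27 + 1.1·10 = 38; e = 40 − 38 = 2
x=11: ŷ = 27 + 1.1·11 = 39.1; e = 45.1 − 39.1 = 6
x=12: ŷ = 27 + 1.1·12 = 40.2; e = 41.2 − 40.2 = 1
x=14: ŷ = 27 + 1.1·14 = 42.4; e = 39.4 − 42.4 = -3
x=17: ŷ = 27 + 1.1·17 = 45.7; e = 46.7 − 45.7 = 1
x=18: ŷ = 27 + 1.1·18 = 46.8; e = 42.8 − 46.8 = -4
x=20: ŷ = 27 + 1.1·20 = 49; e = 51 − 49 = 2
Signs: + − + + + − + − +
Runs: +×1, −×1, +×3, −×1, +×1, −×1, +×1 → 7

7 runs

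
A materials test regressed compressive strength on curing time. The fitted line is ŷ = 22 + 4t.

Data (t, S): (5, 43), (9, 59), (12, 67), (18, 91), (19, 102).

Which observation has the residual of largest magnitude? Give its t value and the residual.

t=5: ŷ = 22 + 4·5 = 42; r = 43 − 42 = 1
t=9: ŷ = 22 + 4·9 = 58; r = 59 − 58 = 1
t=12: ŷ = 22 + 4·12 = 70; r = 67 − 70 = -3
t=18: ŷ = 22 + 4·18 = 94; r = 91 − 94 = -3
t=19: ŷ = 22 + 4·19 = 98; r = 102 − 98 = 4
Largest |r| is 4 at t = 19, residual 4.

t = 19, r = 4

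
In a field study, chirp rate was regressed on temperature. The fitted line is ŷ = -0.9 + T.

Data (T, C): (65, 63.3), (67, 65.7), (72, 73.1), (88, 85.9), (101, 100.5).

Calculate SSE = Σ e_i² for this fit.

SSE = 6.4

T=65: ŷ = -0.9 + 65 = 64.1; e = 63.3 − 64.1 = -0.8
T=67: ŷ = -0.9 + 67 = 66.1; e = 65.7 − 66.1 = -0.4
T=72: ŷ = -0.9 + 72 = 71.1; e = 73.1 − 71.1 = 2
T=88: ŷ = -0.9 + 88 = 87.1; e = 85.9 − 87.1 = -1.2
T=101: ŷ = -0.9 + 101 = 100.1; e = 100.5 − 100.1 = 0.4
SSE = 0.64 + 0.16 + 4 + 1.44 + 0.16 = 6.4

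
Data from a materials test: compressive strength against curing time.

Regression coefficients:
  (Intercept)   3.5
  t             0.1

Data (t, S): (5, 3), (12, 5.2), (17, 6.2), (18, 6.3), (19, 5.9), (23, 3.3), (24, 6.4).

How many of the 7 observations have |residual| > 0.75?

4

t=5: ŷ = 3.5 + 0.1·5 = 4; r = 3 − 4 = -1
t=12: ŷ = 3.5 + 0.1·12 = 4.7; r = 5.2 − 4.7 = 0.5
t=17: ŷ = 3.5 + 0.1·17 = 5.2; r = 6.2 − 5.2 = 1
t=18: ŷ = 3.5 + 0.1·18 = 5.3; r = 6.3 − 5.3 = 1
t=19: ŷ = 3.5 + 0.1·19 = 5.4; r = 5.9 − 5.4 = 0.5
t=23: ŷ = 3.5 + 0.1·23 = 5.8; r = 3.3 − 5.8 = -2.5
t=24: ŷ = 3.5 + 0.1·24 = 5.9; r = 6.4 − 5.9 = 0.5
|r| > 0.75: t=5 (|r|=1), t=17 (|r|=1), t=18 (|r|=1), t=23 (|r|=2.5) → 4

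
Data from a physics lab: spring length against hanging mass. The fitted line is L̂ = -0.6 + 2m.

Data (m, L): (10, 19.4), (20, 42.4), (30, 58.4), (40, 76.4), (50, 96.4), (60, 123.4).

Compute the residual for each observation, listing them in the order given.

0, 3, -1, -3, -3, 4

m=10: L̂ = -0.6 + 2·10 = 19.4; e = 19.4 − 19.4 = 0
m=20: L̂ = -0.6 + 2·20 = 39.4; e = 42.4 − 39.4 = 3
m=30: L̂ = -0.6 + 2·30 = 59.4; e = 58.4 − 59.4 = -1
m=40: L̂ = -0.6 + 2·40 = 79.4; e = 76.4 − 79.4 = -3
m=50: L̂ = -0.6 + 2·50 = 99.4; e = 96.4 − 99.4 = -3
m=60: L̂ = -0.6 + 2·60 = 119.4; e = 123.4 − 119.4 = 4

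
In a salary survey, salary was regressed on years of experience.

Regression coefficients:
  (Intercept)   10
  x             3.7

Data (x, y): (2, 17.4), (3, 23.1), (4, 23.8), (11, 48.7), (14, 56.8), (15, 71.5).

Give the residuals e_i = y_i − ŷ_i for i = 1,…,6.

0, 2, -1, -2, -5, 6

x=2: ŷ = 10 + 3.7·2 = 17.4; e = 17.4 − 17.4 = 0
x=3: ŷ = 10 + 3.7·3 = 21.1; e = 23.1 − 21.1 = 2
x=4: ŷ = 10 + 3.7·4 = 24.8; e = 23.8 − 24.8 = -1
x=11: ŷ = 10 + 3.7·11 = 50.7; e = 48.7 − 50.7 = -2
x=14: ŷ = 10 + 3.7·14 = 61.8; e = 56.8 − 61.8 = -5
x=15: ŷ = 10 + 3.7·15 = 65.5; e = 71.5 − 65.5 = 6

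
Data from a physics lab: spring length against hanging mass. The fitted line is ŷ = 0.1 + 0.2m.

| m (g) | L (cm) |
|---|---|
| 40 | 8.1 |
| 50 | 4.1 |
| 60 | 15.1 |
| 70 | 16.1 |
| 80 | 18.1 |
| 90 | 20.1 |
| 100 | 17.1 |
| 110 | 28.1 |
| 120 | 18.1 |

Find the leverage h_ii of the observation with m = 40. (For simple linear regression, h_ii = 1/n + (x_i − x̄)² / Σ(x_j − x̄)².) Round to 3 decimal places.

h = 0.378

m̄ = (40 + 50 + 60 + 70 + 80 + 90 + 100 + 110 + 120)/9 = 80
Σ(m − m̄)² = 1600 + 900 + 400 + 100 + 0 + 100 + 400 + 900 + 1600 = 6000
h = 1/9 + (-40)²/6000 = 0.111111 + 0.266667 = 0.378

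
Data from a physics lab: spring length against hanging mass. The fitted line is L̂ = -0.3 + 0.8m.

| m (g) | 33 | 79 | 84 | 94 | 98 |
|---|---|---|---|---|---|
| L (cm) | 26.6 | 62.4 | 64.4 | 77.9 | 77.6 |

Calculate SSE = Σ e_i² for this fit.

m=33: L̂ = -0.3 + 0.8·33 = 26.1; e = 26.6 − 26.1 = 0.5
m=79: L̂ = -0.3 + 0.8·79 = 62.9; e = 62.4 − 62.9 = -0.5
m=84: L̂ = -0.3 + 0.8·84 = 66.9; e = 64.4 − 66.9 = -2.5
m=94: L̂ = -0.3 + 0.8·94 = 74.9; e = 77.9 − 74.9 = 3
m=98: L̂ = -0.3 + 0.8·98 = 78.1; e = 77.6 − 78.1 = -0.5
SSE = 0.25 + 0.25 + 6.25 + 9 + 0.25 = 16

SSE = 16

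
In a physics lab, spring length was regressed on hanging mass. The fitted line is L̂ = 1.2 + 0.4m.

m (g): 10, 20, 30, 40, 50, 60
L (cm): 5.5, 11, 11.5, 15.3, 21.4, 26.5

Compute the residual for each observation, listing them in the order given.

0.3, 1.8, -1.7, -1.9, 0.2, 1.3

m=10: L̂ = 1.2 + 0.4·10 = 5.2; e = 5.5 − 5.2 = 0.3
m=20: L̂ = 1.2 + 0.4·20 = 9.2; e = 11 − 9.2 = 1.8
m=30: L̂ = 1.2 + 0.4·30 = 13.2; e = 11.5 − 13.2 = -1.7
m=40: L̂ = 1.2 + 0.4·40 = 17.2; e = 15.3 − 17.2 = -1.9
m=50: L̂ = 1.2 + 0.4·50 = 21.2; e = 21.4 − 21.2 = 0.2
m=60: L̂ = 1.2 + 0.4·60 = 25.2; e = 26.5 − 25.2 = 1.3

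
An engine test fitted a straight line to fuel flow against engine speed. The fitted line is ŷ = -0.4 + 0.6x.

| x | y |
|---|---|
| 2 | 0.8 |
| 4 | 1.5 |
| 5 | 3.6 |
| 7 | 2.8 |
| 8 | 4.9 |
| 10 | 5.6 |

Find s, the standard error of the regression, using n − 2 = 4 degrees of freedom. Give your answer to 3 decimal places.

s = 0.791

x=2: ŷ = -0.4 + 0.6·2 = 0.8; e = 0.8 − 0.8 = 0
x=4: ŷ = -0.4 + 0.6·4 = 2; e = 1.5 − 2 = -0.5
x=5: ŷ = -0.4 + 0.6·5 = 2.6; e = 3.6 − 2.6 = 1
x=7: ŷ = -0.4 + 0.6·7 = 3.8; e = 2.8 − 3.8 = -1
x=8: ŷ = -0.4 + 0.6·8 = 4.4; e = 4.9 − 4.4 = 0.5
x=10: ŷ = -0.4 + 0.6·10 = 5.6; e = 5.6 − 5.6 = 0
SSE = 0 + 0.25 + 1 + 1 + 0.25 + 0 = 2.5
s = √(2.5/4) = √0.625 ≈ 0.791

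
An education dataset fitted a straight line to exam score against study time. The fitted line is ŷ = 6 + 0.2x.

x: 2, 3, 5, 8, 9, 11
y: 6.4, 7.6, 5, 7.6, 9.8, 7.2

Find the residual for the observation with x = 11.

ŷ = 6 + 0.2·11 = 8.2
e = 7.2 − 8.2 = -1

e = -1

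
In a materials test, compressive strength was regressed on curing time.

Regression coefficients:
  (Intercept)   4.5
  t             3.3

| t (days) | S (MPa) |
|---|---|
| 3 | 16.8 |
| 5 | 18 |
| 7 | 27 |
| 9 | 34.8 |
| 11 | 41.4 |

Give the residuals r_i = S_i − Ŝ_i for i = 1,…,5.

2.4, -3, -0.6, 0.6, 0.6

t=3: Ŝ = 4.5 + 3.3·3 = 14.4; r = 16.8 − 14.4 = 2.4
t=5: Ŝ = 4.5 + 3.3·5 = 21; r = 18 − 21 = -3
t=7: Ŝ = 4.5 + 3.3·7 = 27.6; r = 27 − 27.6 = -0.6
t=9: Ŝ = 4.5 + 3.3·9 = 34.2; r = 34.8 − 34.2 = 0.6
t=11: Ŝ = 4.5 + 3.3·11 = 40.8; r = 41.4 − 40.8 = 0.6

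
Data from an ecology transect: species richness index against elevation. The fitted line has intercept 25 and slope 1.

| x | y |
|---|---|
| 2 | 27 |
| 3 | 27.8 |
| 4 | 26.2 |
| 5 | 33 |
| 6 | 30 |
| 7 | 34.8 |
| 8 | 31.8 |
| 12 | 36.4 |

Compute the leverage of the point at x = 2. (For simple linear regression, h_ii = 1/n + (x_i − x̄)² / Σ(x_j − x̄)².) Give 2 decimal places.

x̄ = (2 + 3 + 4 + 5 + 6 + 7 + 8 + 12)/8 = 5.875
Σ(x − x̄)² = 15.0156 + 8.26562 + 3.51562 + 0.765625 + 0.015625 + 1.26562 + 4.51562 + 37.5156 = 70.875
h = 1/8 + (-3.875)²/70.875 = 0.125 + 0.211861 = 0.34

h = 0.34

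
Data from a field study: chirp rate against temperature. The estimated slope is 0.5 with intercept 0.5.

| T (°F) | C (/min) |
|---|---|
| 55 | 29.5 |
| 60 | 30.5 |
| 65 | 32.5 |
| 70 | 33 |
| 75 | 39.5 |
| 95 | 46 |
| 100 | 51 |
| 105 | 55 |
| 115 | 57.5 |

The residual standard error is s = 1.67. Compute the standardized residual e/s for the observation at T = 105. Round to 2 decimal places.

1.20

Ĉ = 0.5 + 0.5·105 = 53
e = 55 − 53 = 2
e/s = 2 / 1.67 = 1.20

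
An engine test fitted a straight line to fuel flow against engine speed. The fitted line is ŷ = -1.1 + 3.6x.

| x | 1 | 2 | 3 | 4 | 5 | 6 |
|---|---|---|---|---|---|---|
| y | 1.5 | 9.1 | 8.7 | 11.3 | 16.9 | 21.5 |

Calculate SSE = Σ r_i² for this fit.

x=1: ŷ = -1.1 + 3.6·1 = 2.5; r = 1.5 − 2.5 = -1
x=2: ŷ = -1.1 + 3.6·2 = 6.1; r = 9.1 − 6.1 = 3
x=3: ŷ = -1.1 + 3.6·3 = 9.7; r = 8.7 − 9.7 = -1
x=4: ŷ = -1.1 + 3.6·4 = 13.3; r = 11.3 − 13.3 = -2
x=5: ŷ = -1.1 + 3.6·5 = 16.9; r = 16.9 − 16.9 = 0
x=6: ŷ = -1.1 + 3.6·6 = 20.5; r = 21.5 − 20.5 = 1
SSE = 1 + 9 + 1 + 4 + 0 + 1 = 16

SSE = 16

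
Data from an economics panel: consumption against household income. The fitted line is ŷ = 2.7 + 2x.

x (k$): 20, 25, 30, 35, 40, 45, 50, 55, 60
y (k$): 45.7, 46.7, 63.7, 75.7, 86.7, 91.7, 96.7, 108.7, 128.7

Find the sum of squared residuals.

x=20: ŷ = 2.7 + 2·20 = 42.7; e = 45.7 − 42.7 = 3
x=25: ŷ = 2.7 + 2·25 = 52.7; e = 46.7 − 52.7 = -6
x=30: ŷ = 2.7 + 2·30 = 62.7; e = 63.7 − 62.7 = 1
x=35: ŷ = 2.7 + 2·35 = 72.7; e = 75.7 − 72.7 = 3
x=40: ŷ = 2.7 + 2·40 = 82.7; e = 86.7 − 82.7 = 4
x=45: ŷ = 2.7 + 2·45 = 92.7; e = 91.7 − 92.7 = -1
x=50: ŷ = 2.7 + 2·50 = 102.7; e = 96.7 − 102.7 = -6
x=55: ŷ = 2.7 + 2·55 = 112.7; e = 108.7 − 112.7 = -4
x=60: ŷ = 2.7 + 2·60 = 122.7; e = 128.7 − 122.7 = 6
SSE = 9 + 36 + 1 + 9 + 16 + 1 + 36 + 16 + 36 = 160

SSE = 160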